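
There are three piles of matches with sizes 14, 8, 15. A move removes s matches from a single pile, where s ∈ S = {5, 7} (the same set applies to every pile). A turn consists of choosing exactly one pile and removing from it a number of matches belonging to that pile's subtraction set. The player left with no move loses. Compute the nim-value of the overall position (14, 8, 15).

All piles use S = {5, 7}:
G(0) = 0
G(1) = mex{} = 0
G(2) = mex{} = 0
G(3) = mex{} = 0
G(4) = mex{} = 0
G(5) = mex{0} = 1
G(6) = mex{0} = 1
G(7) = mex{0,0} = 1
G(8) = mex{0,0} = 1
G(9) = mex{0,0} = 1
G(10) = mex{1,0} = 2
G(11) = mex{1,0} = 2
G(12) = mex{1,1} = 0
G(13) = mex{1,1} = 0
G(14) = mex{1,1} = 0
G(15) = mex{2,1} = 0
Pile A: G(14) = 0.
Pile B: G(8) = 1.
Pile C: G(15) = 0.
Combined Grundy value = 0 ⊕ 1 ⊕ 0 = 1.

1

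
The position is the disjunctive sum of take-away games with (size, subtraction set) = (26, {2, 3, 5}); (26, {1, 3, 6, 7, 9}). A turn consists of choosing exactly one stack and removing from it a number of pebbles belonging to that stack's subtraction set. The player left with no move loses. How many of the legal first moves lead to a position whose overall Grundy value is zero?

2

Stack A, S = {2, 3, 5}:
G(0) = 0
G(1) = mex{} = 0
G(2) = mex{0} = 1
G(3) = mex{0,0} = 1
G(4) = mex{1,0} = 2
G(5) = mex{1,1,0} = 2
G(6) = mex{2,1,0} = 3
G(7) = mex{2,2,1} = 0
G(8) = mex{3,2,1} = 0
G(9) = mex{0,3,2} = 1
G(10) = mex{0,0,2} = 1
G(11) = mex{1,0,3} = 2
G(12) = mex{1,1,0} = 2
G(13) = mex{2,1,0} = 3
G(14) = mex{2,2,1} = 0
G(15) = mex{3,2,1} = 0
G(16) = mex{0,3,2} = 1
G(17) = mex{0,0,2} = 1
G(18) = mex{1,0,3} = 2
G(19) = mex{1,1,0} = 2
G(20) = mex{2,1,0} = 3
G(21) = mex{2,2,1} = 0
G(22) = mex{3,2,1} = 0
G(23) = mex{0,3,2} = 1
G(24) = mex{0,0,2} = 1
G(25) = mex{1,0,3} = 2
G(26) = mex{1,1,0} = 2
G_A(26) = 2.
Stack B, S = {1, 3, 6, 7, 9}:
G(0) = 0
G(1) = mex{0} = 1
G(2) = mex{1} = 0
G(3) = mex{0,0} = 1
G(4) = mex{1,1} = 0
G(5) = mex{0,0} = 1
G(6) = mex{1,1,0} = 2
G(7) = mex{2,0,1,0} = 3
G(8) = mex{3,1,0,1} = 2
G(9) = mex{2,2,1,0,0} = 3
G(10) = mex{3,3,0,1,1} = 2
G(11) = mex{2,2,1,0,0} = 3
G(12) = mex{3,3,2,1,1} = 0
G(13) = mex{0,2,3,2,0} = 1
G(14) = mex{1,3,2,3,1} = 0
G(15) = mex{0,0,3,2,2} = 1
G(16) = mex{1,1,2,3,3} = 0
G(17) = mex{0,0,3,2,2} = 1
G(18) = mex{1,1,0,3,3} = 2
G(19) = mex{2,0,1,0,2} = 3
G(20) = mex{3,1,0,1,3} = 2
G(21) = mex{2,2,1,0,0} = 3
G(22) = mex{3,3,0,1,1} = 2
G(23) = mex{2,2,1,0,0} = 3
G(24) = mex{3,3,2,1,1} = 0
G(25) = mex{0,2,3,2,0} = 1
G(26) = mex{1,3,2,3,1} = 0
G_B(26) = 0.
Combined Grundy value = 2 ⊕ 0 = 2.
A winning move leaves total XOR = 0, i.e. changes one component's Grundy value g to g ⊕ X where X is the current total.
Stack A: need g' = 2⊕2 = 0. Options: 26−2→G=1, 26−3→G=1, 26−5→G=0. Hits: 1.
Stack B: need g' = 0⊕2 = 2. Options: 26−1→G=1, 26−3→G=3, 26−6→G=2, 26−7→G=3, 26−9→G=1. Hits: 1.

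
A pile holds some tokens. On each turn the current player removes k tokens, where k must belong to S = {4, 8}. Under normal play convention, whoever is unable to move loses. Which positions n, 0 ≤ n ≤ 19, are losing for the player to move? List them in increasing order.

0, 1, 2, 3, 12, 13, 14, 15

G(0) = 0
G(1) = mex{} = 0
G(2) = mex{} = 0
G(3) = mex{} = 0
G(4) = mex{0} = 1
G(5) = mex{0} = 1
G(6) = mex{0} = 1
G(7) = mex{0} = 1
G(8) = mex{1,0} = 2
G(9) = mex{1,0} = 2
G(10) = mex{1,0} = 2
G(11) = mex{1,0} = 2
G(12) = mex{2,1} = 0
G(13) = mex{2,1} = 0
G(14) = mex{2,1} = 0
G(15) = mex{2,1} = 0
G(16) = mex{0,2} = 1
G(17) = mex{0,2} = 1
G(18) = mex{0,2} = 1
G(19) = mex{0,2} = 1
P-positions are exactly the n with G(n) = 0.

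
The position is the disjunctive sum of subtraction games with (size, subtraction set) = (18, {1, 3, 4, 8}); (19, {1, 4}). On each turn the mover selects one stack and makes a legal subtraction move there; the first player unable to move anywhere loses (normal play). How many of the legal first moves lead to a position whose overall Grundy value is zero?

0

Stack A, S = {1, 3, 4, 8}:
G(0) = 0
G(1) = mex{0} = 1
G(2) = mex{1} = 0
G(3) = mex{0,0} = 1
G(4) = mex{1,1,0} = 2
G(5) = mex{2,0,1} = 3
G(6) = mex{3,1,0} = 2
G(7) = mex{2,2,1} = 0
G(8) = mex{0,3,2,0} = 1
G(9) = mex{1,2,3,1} = 0
G(10) = mex{0,0,2,0} = 1
G(11) = mex{1,1,0,1} = 2
G(12) = mex{2,0,1,2} = 3
G(13) = mex{3,1,0,3} = 2
G(14) = mex{2,2,1,2} = 0
G(15) = mex{0,3,2,0} = 1
G(16) = mex{1,2,3,1} = 0
G(17) = mex{0,0,2,0} = 1
G(18) = mex{1,1,0,1} = 2
G_A(18) = 2.
Stack B, S = {1, 4}:
n :  0  1  2  3  4  5  6  7  8  9 10 11 12 13 14 15 16 17 18 19
G :  0  1  0  1  2  0  1  0  1  2  0  1  0  1  2  0  1  0  1  2
G_B(19) = 2.
Combined Grundy value = 2 ⊕ 2 = 0.
A winning move leaves total XOR = 0, i.e. changes one component's Grundy value g to g ⊕ X where X is the current total.
Stack A: target g' = 2⊕0 = 2, but every legal move changes the Grundy value (mex property), so 0 moves.
Stack B: target g' = 2⊕0 = 2, but every legal move changes the Grundy value (mex property), so 0 moves.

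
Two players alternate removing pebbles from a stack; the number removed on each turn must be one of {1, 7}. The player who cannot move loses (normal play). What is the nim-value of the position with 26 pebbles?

G(0) = 0
G(1) = mex{0} = 1
G(2) = mex{1} = 0
G(3) = mex{0} = 1
G(4) = mex{1} = 0
G(5) = mex{0} = 1
G(6) = mex{1} = 0
G(7) = mex{0,0} = 1
G(8) = mex{1,1} = 0
G(9) = mex{0,0} = 1
G(10) = mex{1,1} = 0
G(11) = mex{0,0} = 1
G(12) = mex{1,1} = 0
G(13) = mex{0,0} = 1
G(14) = mex{1,1} = 0
G(15) = mex{0,0} = 1
G(16) = mex{1,1} = 0
G(17) = mex{0,0} = 1
G(18) = mex{1,1} = 0
G(19) = mex{0,0} = 1
G(20) = mex{1,1} = 0
G(21) = mex{0,0} = 1
G(22) = mex{1,1} = 0
G(23) = mex{0,0} = 1
G(24) = mex{1,1} = 0
G(25) = mex{0,0} = 1
G(26) = mex{1,1} = 0

0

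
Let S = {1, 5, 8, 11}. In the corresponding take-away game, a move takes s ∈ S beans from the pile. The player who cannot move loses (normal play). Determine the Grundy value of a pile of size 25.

n :  0  1  2  3  4  5  6  7  8  9 10 11 12 13 14 15 16 17 18 19 20 21 22 23 24 25
G :  0  1  0  1  0  1  0  1  2  3  2  3  2  3  2  3  0  1  0  1  0  1  0  1  2  3

3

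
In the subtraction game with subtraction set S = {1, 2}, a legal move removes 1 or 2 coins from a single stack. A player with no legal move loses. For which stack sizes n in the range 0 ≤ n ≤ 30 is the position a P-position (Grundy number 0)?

0, 3, 6, 9, 12, 15, 18, 21, 24, 27, 30

G(0) = 0
G(1) = mex{0} = 1
G(2) = mex{1,0} = 2
G(3) = mex{2,1} = 0
G(4) = mex{0,2} = 1
G(5) = mex{1,0} = 2
G(6) = mex{2,1} = 0
G(7) = mex{0,2} = 1
G(8) = mex{1,0} = 2
G(9) = mex{2,1} = 0
G(10) = mex{0,2} = 1
G(11) = mex{1,0} = 2
G(12) = mex{2,1} = 0
G(13) = mex{0,2} = 1
G(14) = mex{1,0} = 2
G(15) = mex{2,1} = 0
G(16) = mex{0,2} = 1
G(17) = mex{1,0} = 2
G(18) = mex{2,1} = 0
G(19) = mex{0,2} = 1
G(20) = mex{1,0} = 2
G(21) = mex{2,1} = 0
G(22) = mex{0,2} = 1
G(23) = mex{1,0} = 2
G(24) = mex{2,1} = 0
G(25) = mex{0,2} = 1
G(26) = mex{1,0} = 2
G(27) = mex{2,1} = 0
G(28) = mex{0,2} = 1
G(29) = mex{1,0} = 2
G(30) = mex{2,1} = 0
P-positions are exactly the n with G(n) = 0.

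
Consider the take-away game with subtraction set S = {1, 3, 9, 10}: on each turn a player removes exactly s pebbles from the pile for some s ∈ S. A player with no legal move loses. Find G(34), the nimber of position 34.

n :  0  1  2  3  4  5  6  7  8  9 10 11 12 13 14 15 16 17 18 19 20 21 22 23 24 25 26 27 28 29 30 31 32 33 34
G :  0  1  0  1  0  1  0  1  0  1  2  3  2  3  2  3  2  3  2  0  1  0  1  0  1  0  1  0  1  2  3  2  3  2  3

3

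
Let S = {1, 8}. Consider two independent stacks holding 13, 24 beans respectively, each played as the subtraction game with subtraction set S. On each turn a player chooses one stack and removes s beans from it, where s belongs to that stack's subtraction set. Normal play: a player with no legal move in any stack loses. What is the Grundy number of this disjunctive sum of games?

All stacks use S = {1, 8}:
n :  0  1  2  3  4  5  6  7  8  9 10 11 12 13 14 15 16 17 18 19 20 21 22 23 24
G :  0  1  0  1  0  1  0  1  2  0  1  0  1  0  1  0  1  2  0  1  0  1  0  1  0
Stack A: G(13) = 0.
Stack B: G(24) = 0.
Combined Grundy value = 0 ⊕ 0 = 0.

0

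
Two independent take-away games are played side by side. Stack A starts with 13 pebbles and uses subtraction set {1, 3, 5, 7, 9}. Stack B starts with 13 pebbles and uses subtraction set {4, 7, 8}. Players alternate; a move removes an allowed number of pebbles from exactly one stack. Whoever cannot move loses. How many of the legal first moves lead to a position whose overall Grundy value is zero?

Stack A, S = {1, 3, 5, 7, 9}:
G(0) = 0
G(1) = mex{0} = 1
G(2) = mex{1} = 0
G(3) = mex{0,0} = 1
G(4) = mex{1,1} = 0
G(5) = mex{0,0,0} = 1
G(6) = mex{1,1,1} = 0
G(7) = mex{0,0,0,0} = 1
G(8) = mex{1,1,1,1} = 0
G(9) = mex{0,0,0,0,0} = 1
G(10) = mex{1,1,1,1,1} = 0
G(11) = mex{0,0,0,0,0} = 1
G(12) = mex{1,1,1,1,1} = 0
G(13) = mex{0,0,0,0,0} = 1
G_A(13) = 1.
Stack B, S = {4, 7, 8}:
n :  0  1  2  3  4  5  6  7  8  9 10 11 12 13
G :  0  0  0  0  1  1  1  1  2  2  2  2  0  0
G_B(13) = 0.
Combined Grundy value = 1 ⊕ 0 = 1.
A winning move leaves total XOR = 0, i.e. changes one component's Grundy value g to g ⊕ X where X is the current total.
Stack A: need g' = 1⊕1 = 0. Options: 13−1→G=0, 13−3→G=0, 13−5→G=0, 13−7→G=0, 13−9→G=0. Hits: 5.
Stack B: need g' = 0⊕1 = 1. Options: 13−4→G=2, 13−7→G=1, 13−8→G=1. Hits: 2.

7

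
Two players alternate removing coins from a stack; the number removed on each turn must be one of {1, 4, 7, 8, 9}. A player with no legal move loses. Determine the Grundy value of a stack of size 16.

1

G(0) = 0
G(1) = mex{0} = 1
G(2) = mex{1} = 0
G(3) = mex{0} = 1
G(4) = mex{1,0} = 2
G(5) = mex{2,1} = 0
G(6) = mex{0,0} = 1
G(7) = mex{1,1,0} = 2
G(8) = mex{2,2,1,0} = 3
G(9) = mex{3,0,0,1,0} = 2
G(10) = mex{2,1,1,0,1} = 3
G(11) = mex{3,2,2,1,0} = 4
G(12) = mex{4,3,0,2,1} = 5
G(13) = mex{5,2,1,0,2} = 3
G(14) = mex{3,3,2,1,0} = 4
G(15) = mex{4,4,3,2,1} = 0
G(16) = mex{0,5,2,3,2} = 1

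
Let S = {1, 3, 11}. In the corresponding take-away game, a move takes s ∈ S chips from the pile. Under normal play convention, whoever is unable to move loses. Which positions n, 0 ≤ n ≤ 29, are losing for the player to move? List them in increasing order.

0, 2, 4, 6, 8, 10, 12, 14, 16, 18, 20, 22, 24, 26, 28

G(0) = 0
G(1) = mex{0} = 1
G(2) = mex{1} = 0
G(3) = mex{0,0} = 1
G(4) = mex{1,1} = 0
G(5) = mex{0,0} = 1
G(6) = mex{1,1} = 0
G(7) = mex{0,0} = 1
G(8) = mex{1,1} = 0
G(9) = mex{0,0} = 1
G(10) = mex{1,1} = 0
G(11) = mex{0,0,0} = 1
G(12) = mex{1,1,1} = 0
G(13) = mex{0,0,0} = 1
G(14) = mex{1,1,1} = 0
G(15) = mex{0,0,0} = 1
G(16) = mex{1,1,1} = 0
G(17) = mex{0,0,0} = 1
G(18) = mex{1,1,1} = 0
G(19) = mex{0,0,0} = 1
G(20) = mex{1,1,1} = 0
G(21) = mex{0,0,0} = 1
G(22) = mex{1,1,1} = 0
G(23) = mex{0,0,0} = 1
G(24) = mex{1,1,1} = 0
G(25) = mex{0,0,0} = 1
G(26) = mex{1,1,1} = 0
G(27) = mex{0,0,0} = 1
G(28) = mex{1,1,1} = 0
G(29) = mex{0,0,0} = 1
P-positions are exactly the n with G(n) = 0.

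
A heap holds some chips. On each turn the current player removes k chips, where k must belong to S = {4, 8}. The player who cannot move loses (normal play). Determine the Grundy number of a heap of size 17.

1

G(0) = 0
G(1) = mex{} = 0
G(2) = mex{} = 0
G(3) = mex{} = 0
G(4) = mex{0} = 1
G(5) = mex{0} = 1
G(6) = mex{0} = 1
G(7) = mex{0} = 1
G(8) = mex{1,0} = 2
G(9) = mex{1,0} = 2
G(10) = mex{1,0} = 2
G(11) = mex{1,0} = 2
G(12) = mex{2,1} = 0
G(13) = mex{2,1} = 0
G(14) = mex{2,1} = 0
G(15) = mex{2,1} = 0
G(16) = mex{0,2} = 1
G(17) = mex{0,2} = 1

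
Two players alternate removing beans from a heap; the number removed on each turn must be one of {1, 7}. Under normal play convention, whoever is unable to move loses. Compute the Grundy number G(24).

0

n :  0  1  2  3  4  5  6  7  8  9 10 11 12 13 14 15 16 17 18 19 20 21 22 23 24
G :  0  1  0  1  0  1  0  1  0  1  0  1  0  1  0  1  0  1  0  1  0  1  0  1  0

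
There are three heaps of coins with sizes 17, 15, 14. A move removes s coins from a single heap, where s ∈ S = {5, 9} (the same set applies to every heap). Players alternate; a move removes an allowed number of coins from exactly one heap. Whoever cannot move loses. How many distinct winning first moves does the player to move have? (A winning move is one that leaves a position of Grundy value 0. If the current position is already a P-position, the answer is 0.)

0

All heaps use S = {5, 9}:
G(0) = 0
G(1) = mex{} = 0
G(2) = mex{} = 0
G(3) = mex{} = 0
G(4) = mex{} = 0
G(5) = mex{0} = 1
G(6) = mex{0} = 1
G(7) = mex{0} = 1
G(8) = mex{0} = 1
G(9) = mex{0,0} = 1
G(10) = mex{1,0} = 2
G(11) = mex{1,0} = 2
G(12) = mex{1,0} = 2
G(13) = mex{1,0} = 2
G(14) = mex{1,1} = 0
G(15) = mex{2,1} = 0
G(16) = mex{2,1} = 0
G(17) = mex{2,1} = 0
Heap A: G(17) = 0.
Heap B: G(15) = 0.
Heap C: G(14) = 0.
Combined Grundy value = 0 ⊕ 0 ⊕ 0 = 0.
A winning move leaves total XOR = 0, i.e. changes one component's Grundy value g to g ⊕ X where X is the current total.
Heap A: target g' = 0⊕0 = 0, but every legal move changes the Grundy value (mex property), so 0 moves.
Heap B: target g' = 0⊕0 = 0, but every legal move changes the Grundy value (mex property), so 0 moves.
Heap C: target g' = 0⊕0 = 0, but every legal move changes the Grundy value (mex property), so 0 moves.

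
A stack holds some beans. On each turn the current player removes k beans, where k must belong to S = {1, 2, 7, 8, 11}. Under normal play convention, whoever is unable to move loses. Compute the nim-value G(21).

n :  0  1  2  3  4  5  6  7  8  9 10 11 12 13 14 15 16 17 18 19 20 21
G :  0  1  2  0  1  2  0  1  2  0  1  2  0  1  2  0  1  2  0  1  2  0

0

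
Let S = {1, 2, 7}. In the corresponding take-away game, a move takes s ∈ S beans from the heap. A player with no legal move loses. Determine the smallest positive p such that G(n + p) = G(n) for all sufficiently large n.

G(0) = 0
G(1) = mex{0} = 1
G(2) = mex{1,0} = 2
G(3) = mex{2,1} = 0
G(4) = mex{0,2} = 1
G(5) = mex{1,0} = 2
G(6) = mex{2,1} = 0
G(7) = mex{0,2,0} = 1
G(8) = mex{1,0,1} = 2
G(9) = mex{2,1,2} = 0
G(10) = mex{0,2,0} = 1
G(11) = mex{1,0,1} = 2
G(12) = mex{2,1,2} = 0
G(13) = mex{0,2,0} = 1
G(14) = mex{1,0,1} = 2
G(n+3) = G(n) holds for n = 0,…,6 (a full window of length max(S) = 7), so the sequence is purely periodic with period 3.

3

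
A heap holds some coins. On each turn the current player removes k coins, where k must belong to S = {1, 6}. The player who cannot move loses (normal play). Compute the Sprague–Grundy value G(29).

n :  0  1  2  3  4  5  6  7  8  9 10 11 12 13 14 15 16 17 18 19 20 21 22 23 24 25 26 27 28 29
G :  0  1  0  1  0  1  2  0  1  0  1  0  1  2  0  1  0  1  0  1  2  0  1  0  1  0  1  2  0  1

1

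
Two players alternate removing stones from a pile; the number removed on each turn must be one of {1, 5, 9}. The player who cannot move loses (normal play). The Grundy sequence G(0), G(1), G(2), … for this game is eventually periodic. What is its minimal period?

G(0) = 0
G(1) = mex{0} = 1
G(2) = mex{1} = 0
G(3) = mex{0} = 1
G(4) = mex{1} = 0
G(5) = mex{0,0} = 1
G(6) = mex{1,1} = 0
G(7) = mex{0,0} = 1
G(8) = mex{1,1} = 0
G(9) = mex{0,0,0} = 1
G(10) = mex{1,1,1} = 0
G(11) = mex{0,0,0} = 1
G(12) = mex{1,1,1} = 0
G(13) = mex{0,0,0} = 1
G(14) = mex{1,1,1} = 0
G(n+2) = G(n) holds for n = 0,…,8 (a full window of length max(S) = 9), so the sequence is purely periodic with period 2.

2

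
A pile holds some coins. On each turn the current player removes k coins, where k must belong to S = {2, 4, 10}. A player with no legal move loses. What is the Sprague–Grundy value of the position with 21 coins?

G(0) = 0
G(1) = mex{} = 0
G(2) = mex{0} = 1
G(3) = mex{0} = 1
G(4) = mex{1,0} = 2
G(5) = mex{1,0} = 2
G(6) = mex{2,1} = 0
G(7) = mex{2,1} = 0
G(8) = mex{0,2} = 1
G(9) = mex{0,2} = 1
G(10) = mex{1,0,0} = 2
G(11) = mex{1,0,0} = 2
G(12) = mex{2,1,1} = 0
G(13) = mex{2,1,1} = 0
G(14) = mex{0,2,2} = 1
G(15) = mex{0,2,2} = 1
G(16) = mex{1,0,0} = 2
G(17) = mex{1,0,0} = 2
G(18) = mex{2,1,1} = 0
G(19) = mex{2,1,1} = 0
G(20) = mex{0,2,2} = 1
G(21) = mex{0,2,2} = 1

1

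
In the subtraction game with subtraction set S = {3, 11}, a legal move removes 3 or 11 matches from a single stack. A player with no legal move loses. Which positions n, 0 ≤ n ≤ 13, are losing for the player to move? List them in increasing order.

0, 1, 2, 6, 7, 8

G(0) = 0
G(1) = mex{} = 0
G(2) = mex{} = 0
G(3) = mex{0} = 1
G(4) = mex{0} = 1
G(5) = mex{0} = 1
G(6) = mex{1} = 0
G(7) = mex{1} = 0
G(8) = mex{1} = 0
G(9) = mex{0} = 1
G(10) = mex{0} = 1
G(11) = mex{0,0} = 1
G(12) = mex{1,0} = 2
G(13) = mex{1,0} = 2
P-positions are exactly the n with G(n) = 0.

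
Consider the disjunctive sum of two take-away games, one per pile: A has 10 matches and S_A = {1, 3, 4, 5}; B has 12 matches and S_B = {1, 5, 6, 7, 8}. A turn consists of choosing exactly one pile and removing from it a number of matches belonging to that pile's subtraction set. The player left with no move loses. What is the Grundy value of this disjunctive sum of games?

Pile A, S = {1, 3, 4, 5}:
n :  0  1  2  3  4  5  6  7  8  9 10
G :  0  1  0  1  2  3  2  3  0  1  0
G_A(10) = 0.
Pile B, S = {1, 5, 6, 7, 8}:
n :  0  1  2  3  4  5  6  7  8  9 10 11 12
G :  0  1  0  1  0  1  2  3  2  3  2  3  4
G_B(12) = 4.
Combined Grundy value = 0 ⊕ 4 = 4.

4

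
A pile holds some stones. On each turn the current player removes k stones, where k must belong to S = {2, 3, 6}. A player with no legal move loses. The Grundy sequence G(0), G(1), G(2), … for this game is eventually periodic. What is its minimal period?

n :  0  1  2  3  4  5  6  7  8  9 10 11 12 13 14 15 16 17 18 19
G :  0  0  1  1  2  0  3  1  2  0  0  1  1  2  0  3  1  2  0  0
G(n+9) = G(n) holds for n = 0,…,5 (a full window of length max(S) = 6), so the sequence is purely periodic with period 9.

9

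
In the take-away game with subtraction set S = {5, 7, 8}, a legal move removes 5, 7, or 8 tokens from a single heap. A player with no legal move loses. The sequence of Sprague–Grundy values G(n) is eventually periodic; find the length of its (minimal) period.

G(0) = 0
G(1) = mex{} = 0
G(2) = mex{} = 0
G(3) = mex{} = 0
G(4) = mex{} = 0
G(5) = mex{0} = 1
G(6) = mex{0} = 1
G(7) = mex{0,0} = 1
G(8) = mex{0,0,0} = 1
G(9) = mex{0,0,0} = 1
G(10) = mex{1,0,0} = 2
G(11) = mex{1,0,0} = 2
G(12) = mex{1,1,0} = 2
G(13) = mex{1,1,1} = 0
G(14) = mex{1,1,1} = 0
G(15) = mex{2,1,1} = 0
G(16) = mex{2,1,1} = 0
G(17) = mex{2,2,1} = 0
G(18) = mex{0,2,2} = 1
G(19) = mex{0,2,2} = 1
G(20) = mex{0,0,2} = 1
G(21) = mex{0,0,0} = 1
G(22) = mex{0,0,0} = 1
G(23) = mex{1,0,0} = 2
G(24) = mex{1,0,0} = 2
G(25) = mex{1,1,0} = 2
G(26) = mex{1,1,1} = 0
G(27) = mex{1,1,1} = 0
G(n+13) = G(n) holds for n = 0,…,7 (a full window of length max(S) = 8), so the sequence is purely periodic with period 13.

13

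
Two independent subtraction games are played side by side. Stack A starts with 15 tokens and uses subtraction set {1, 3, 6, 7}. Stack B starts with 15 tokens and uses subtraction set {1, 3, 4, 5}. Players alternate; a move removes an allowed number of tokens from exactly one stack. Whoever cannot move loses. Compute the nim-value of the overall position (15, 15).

Stack A, S = {1, 3, 6, 7}:
n :  0  1  2  3  4  5  6  7  8  9 10 11 12 13 14 15
G :  0  1  0  1  0  1  2  3  2  3  2  3  0  1  0  1
G_A(15) = 1.
Stack B, S = {1, 3, 4, 5}:
n :  0  1  2  3  4  5  6  7  8  9 10 11 12 13 14 15
G :  0  1  0  1  2  3  2  3  0  1  0  1  2  3  2  3
G_B(15) = 3.
Combined Grundy value = 1 ⊕ 3 = 2.

2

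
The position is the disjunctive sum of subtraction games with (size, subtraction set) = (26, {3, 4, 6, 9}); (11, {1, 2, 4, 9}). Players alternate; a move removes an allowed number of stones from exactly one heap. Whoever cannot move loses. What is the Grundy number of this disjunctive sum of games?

Heap A, S = {3, 4, 6, 9}:
G(0) = 0
G(1) = mex{} = 0
G(2) = mex{} = 0
G(3) = mex{0} = 1
G(4) = mex{0,0} = 1
G(5) = mex{0,0} = 1
G(6) = mex{1,0,0} = 2
G(7) = mex{1,1,0} = 2
G(8) = mex{1,1,0} = 2
G(9) = mex{2,1,1,0} = 3
G(10) = mex{2,2,1,0} = 3
G(11) = mex{2,2,1,0} = 3
G(12) = mex{3,2,2,1} = 0
G(13) = mex{3,3,2,1} = 0
G(14) = mex{3,3,2,1} = 0
G(15) = mex{0,3,3,2} = 1
G(16) = mex{0,0,3,2} = 1
G(17) = mex{0,0,3,2} = 1
G(18) = mex{1,0,0,3} = 2
G(19) = mex{1,1,0,3} = 2
G(20) = mex{1,1,0,3} = 2
G(21) = mex{2,1,1,0} = 3
G(22) = mex{2,2,1,0} = 3
G(23) = mex{2,2,1,0} = 3
G(24) = mex{3,2,2,1} = 0
G(25) = mex{3,3,2,1} = 0
G(26) = mex{3,3,2,1} = 0
G_A(26) = 0.
Heap B, S = {1, 2, 4, 9}:
n :  0  1  2  3  4  5  6  7  8  9 10 11
G :  0  1  2  0  1  2  0  1  2  3  4  0
G_B(11) = 0.
Combined Grundy value = 0 ⊕ 0 = 0.

0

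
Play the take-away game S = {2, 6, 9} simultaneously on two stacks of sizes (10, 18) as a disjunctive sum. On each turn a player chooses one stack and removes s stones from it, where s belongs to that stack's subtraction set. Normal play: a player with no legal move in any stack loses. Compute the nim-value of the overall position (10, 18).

All stacks use S = {2, 6, 9}:
n :  0  1  2  3  4  5  6  7  8  9 10 11 12 13 14 15 16 17 18
G :  0  0  1  1  0  0  1  1  0  2  1  3  0  2  1  0  0  1  1
Stack A: G(10) = 1.
Stack B: G(18) = 1.
Combined Grundy value = 1 ⊕ 1 = 0.

0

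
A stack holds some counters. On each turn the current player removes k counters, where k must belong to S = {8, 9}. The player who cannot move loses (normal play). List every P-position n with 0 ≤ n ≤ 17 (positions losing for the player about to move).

0, 1, 2, 3, 4, 5, 6, 7, 17

n :  0  1  2  3  4  5  6  7  8  9 10 11 12 13 14 15 16 17
G :  0  0  0  0  0  0  0  0  1  1  1  1  1  1  1  1  2  0
P-positions are exactly the n with G(n) = 0.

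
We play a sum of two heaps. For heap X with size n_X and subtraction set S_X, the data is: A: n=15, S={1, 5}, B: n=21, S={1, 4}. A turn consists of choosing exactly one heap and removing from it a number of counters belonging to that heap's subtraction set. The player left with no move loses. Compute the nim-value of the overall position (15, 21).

Heap A, S = {1, 5}:
n :  0  1  2  3  4  5  6  7  8  9 10 11 12 13 14 15
G :  0  1  0  1  0  1  0  1  0  1  0  1  0  1  0  1
G_A(15) = 1.
Heap B, S = {1, 4}:
n :  0  1  2  3  4  5  6  7  8  9 10 11 12 13 14 15 16 17 18 19 20 21
G :  0  1  0  1  2  0  1  0  1  2  0  1  0  1  2  0  1  0  1  2  0  1
G_B(21) = 1.
Combined Grundy value = 1 ⊕ 1 = 0.

0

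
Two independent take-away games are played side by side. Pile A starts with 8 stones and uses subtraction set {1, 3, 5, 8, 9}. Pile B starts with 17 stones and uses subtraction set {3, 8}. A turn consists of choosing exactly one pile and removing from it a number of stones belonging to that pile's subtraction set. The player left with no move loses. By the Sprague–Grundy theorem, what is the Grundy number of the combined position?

Pile A, S = {1, 3, 5, 8, 9}:
n : 0 1 2 3 4 5 6 7 8
G : 0 1 0 1 0 1 0 1 2
G_A(8) = 2.
Pile B, S = {3, 8}:
G(0) = 0
G(1) = mex{} = 0
G(2) = mex{} = 0
G(3) = mex{0} = 1
G(4) = mex{0} = 1
G(5) = mex{0} = 1
G(6) = mex{1} = 0
G(7) = mex{1} = 0
G(8) = mex{1,0} = 2
G(9) = mex{0,0} = 1
G(10) = mex{0,0} = 1
G(11) = mex{2,1} = 0
G(12) = mex{1,1} = 0
G(13) = mex{1,1} = 0
G(14) = mex{0,0} = 1
G(15) = mex{0,0} = 1
G(16) = mex{0,2} = 1
G(17) = mex{1,1} = 0
G_B(17) = 0.
Combined Grundy value = 2 ⊕ 0 = 2.

2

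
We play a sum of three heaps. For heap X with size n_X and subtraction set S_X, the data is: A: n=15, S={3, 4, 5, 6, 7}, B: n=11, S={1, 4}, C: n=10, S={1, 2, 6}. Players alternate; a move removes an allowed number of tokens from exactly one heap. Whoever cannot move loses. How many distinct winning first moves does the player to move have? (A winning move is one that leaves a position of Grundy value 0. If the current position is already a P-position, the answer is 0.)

0

Heap A, S = {3, 4, 5, 6, 7}:
G(0) = 0
G(1) = mex{} = 0
G(2) = mex{} = 0
G(3) = mex{0} = 1
G(4) = mex{0,0} = 1
G(5) = mex{0,0,0} = 1
G(6) = mex{1,0,0,0} = 2
G(7) = mex{1,1,0,0,0} = 2
G(8) = mex{1,1,1,0,0} = 2
G(9) = mex{2,1,1,1,0} = 3
G(10) = mex{2,2,1,1,1} = 0
G(11) = mex{2,2,2,1,1} = 0
G(12) = mex{3,2,2,2,1} = 0
G(13) = mex{0,3,2,2,2} = 1
G(14) = mex{0,0,3,2,2} = 1
G(15) = mex{0,0,0,3,2} = 1
G_A(15) = 1.
Heap B, S = {1, 4}:
G(0) = 0
G(1) = mex{0} = 1
G(2) = mex{1} = 0
G(3) = mex{0} = 1
G(4) = mex{1,0} = 2
G(5) = mex{2,1} = 0
G(6) = mex{0,0} = 1
G(7) = mex{1,1} = 0
G(8) = mex{0,2} = 1
G(9) = mex{1,0} = 2
G(10) = mex{2,1} = 0
G(11) = mex{0,0} = 1
G_B(11) = 1.
Heap C, S = {1, 2, 6}:
G(0) = 0
G(1) = mex{0} = 1
G(2) = mex{1,0} = 2
G(3) = mex{2,1} = 0
G(4) = mex{0,2} = 1
G(5) = mex{1,0} = 2
G(6) = mex{2,1,0} = 3
G(7) = mex{3,2,1} = 0
G(8) = mex{0,3,2} = 1
G(9) = mex{1,0,0} = 2
G(10) = mex{2,1,1} = 0
G_C(10) = 0.
Combined Grundy value = 1 ⊕ 1 ⊕ 0 = 0.
A winning move leaves total XOR = 0, i.e. changes one component's Grundy value g to g ⊕ X where X is the current total.
Heap A: target g' = 1⊕0 = 1, but every legal move changes the Grundy value (mex property), so 0 moves.
Heap B: target g' = 1⊕0 = 1, but every legal move changes the Grundy value (mex property), so 0 moves.
Heap C: target g' = 0⊕0 = 0, but every legal move changes the Grundy value (mex property), so 0 moves.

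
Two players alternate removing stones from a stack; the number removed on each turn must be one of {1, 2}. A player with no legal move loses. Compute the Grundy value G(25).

G(0) = 0
G(1) = mex{0} = 1
G(2) = mex{1,0} = 2
G(3) = mex{2,1} = 0
G(4) = mex{0,2} = 1
G(5) = mex{1,0} = 2
G(6) = mex{2,1} = 0
G(7) = mex{0,2} = 1
G(8) = mex{1,0} = 2
G(9) = mex{2,1} = 0
G(10) = mex{0,2} = 1
G(11) = mex{1,0} = 2
G(12) = mex{2,1} = 0
G(13) = mex{0,2} = 1
G(14) = mex{1,0} = 2
G(15) = mex{2,1} = 0
G(16) = mex{0,2} = 1
G(17) = mex{1,0} = 2
G(18) = mex{2,1} = 0
G(19) = mex{0,2} = 1
G(20) = mex{1,0} = 2
G(21) = mex{2,1} = 0
G(22) = mex{0,2} = 1
G(23) = mex{1,0} = 2
G(24) = mex{2,1} = 0
G(25) = mex{0,2} = 1

1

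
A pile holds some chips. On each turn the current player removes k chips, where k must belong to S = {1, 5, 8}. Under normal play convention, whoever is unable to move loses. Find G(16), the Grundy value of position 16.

n :  0  1  2  3  4  5  6  7  8  9 10 11 12 13 14 15 16
G :  0  1  0  1  0  1  0  1  2  3  2  3  2  0  1  0  1

1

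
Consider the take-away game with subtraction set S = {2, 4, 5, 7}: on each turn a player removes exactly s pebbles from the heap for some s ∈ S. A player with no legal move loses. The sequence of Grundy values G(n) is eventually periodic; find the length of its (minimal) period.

n :  0  1  2  3  4  5  6  7  8  9 10 11 12 13 14 15 16 17 18 19
G :  0  0  1  1  2  2  3  3  4  0  0  1  1  2  2  3  3  4  0  0
G(n+9) = G(n) holds for n = 0,…,6 (a full window of length max(S) = 7), so the sequence is purely periodic with period 9.

9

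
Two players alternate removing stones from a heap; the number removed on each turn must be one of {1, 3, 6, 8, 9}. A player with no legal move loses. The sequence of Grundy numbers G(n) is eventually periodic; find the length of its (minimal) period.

n :  0  1  2  3  4  5  6  7  8  9 10 11 12 13 14 15 16 17 18 19 20 21 22 23 24 25 26 27 28 29
G :  0  1  0  1  0  1  2  3  2  3  2  3  4  5  0  1  0  1  0  1  2  3  2  3  2  3  4  5  0  1
G(n+14) = G(n) holds for n = 0,…,8 (a full window of length max(S) = 9), so the sequence is purely periodic with period 14.

14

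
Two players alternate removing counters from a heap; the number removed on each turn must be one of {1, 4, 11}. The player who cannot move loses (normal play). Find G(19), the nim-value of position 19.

G(0) = 0
G(1) = mex{0} = 1
G(2) = mex{1} = 0
G(3) = mex{0} = 1
G(4) = mex{1,0} = 2
G(5) = mex{2,1} = 0
G(6) = mex{0,0} = 1
G(7) = mex{1,1} = 0
G(8) = mex{0,2} = 1
G(9) = mex{1,0} = 2
G(10) = mex{2,1} = 0
G(11) = mex{0,0,0} = 1
G(12) = mex{1,1,1} = 0
G(13) = mex{0,2,0} = 1
G(14) = mex{1,0,1} = 2
G(15) = mex{2,1,2} = 0
G(16) = mex{0,0,0} = 1
G(17) = mex{1,1,1} = 0
G(18) = mex{0,2,0} = 1
G(19) = mex{1,0,1} = 2

2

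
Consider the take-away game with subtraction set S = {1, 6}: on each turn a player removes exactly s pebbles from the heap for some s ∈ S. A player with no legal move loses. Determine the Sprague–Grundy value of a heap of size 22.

n :  0  1  2  3  4  5  6  7  8  9 10 11 12 13 14 15 16 17 18 19 20 21 22
G :  0  1  0  1  0  1  2  0  1  0  1  0  1  2  0  1  0  1  0  1  2  0  1

1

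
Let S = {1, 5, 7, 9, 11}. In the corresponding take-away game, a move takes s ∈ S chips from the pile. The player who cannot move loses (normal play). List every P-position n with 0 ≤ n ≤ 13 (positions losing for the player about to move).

0, 2, 4, 6, 8, 10, 12

n :  0  1  2  3  4  5  6  7  8  9 10 11 12 13
G :  0  1  0  1  0  1  0  1  0  1  0  1  0  1
P-positions are exactly the n with G(n) = 0.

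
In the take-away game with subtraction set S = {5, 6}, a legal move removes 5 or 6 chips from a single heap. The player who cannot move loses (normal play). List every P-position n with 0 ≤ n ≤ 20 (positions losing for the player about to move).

n :  0  1  2  3  4  5  6  7  8  9 10 11 12 13 14 15 16 17 18 19 20
G :  0  0  0  0  0  1  1  1  1  1  2  0  0  0  0  0  1  1  1  1  1
P-positions are exactly the n with G(n) = 0.

0, 1, 2, 3, 4, 11, 12, 13, 14, 15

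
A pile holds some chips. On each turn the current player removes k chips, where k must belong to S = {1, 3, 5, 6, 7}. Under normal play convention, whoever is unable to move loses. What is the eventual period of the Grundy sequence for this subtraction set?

n :  0  1  2  3  4  5  6  7  8  9 10 11 12 13 14 15 16 17 18 19 20 21 22 23 24 25
G :  0  1  0  1  0  1  2  3  2  3  2  3  0  1  0  1  0  1  2  3  2  3  2  3  0  1
G(n+12) = G(n) holds for n = 0,…,6 (a full window of length max(S) = 7), so the sequence is purely periodic with period 12.

12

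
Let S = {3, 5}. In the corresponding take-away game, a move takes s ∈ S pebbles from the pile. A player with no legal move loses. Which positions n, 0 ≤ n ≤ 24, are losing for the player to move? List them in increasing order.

G(0) = 0
G(1) = mex{} = 0
G(2) = mex{} = 0
G(3) = mex{0} = 1
G(4) = mex{0} = 1
G(5) = mex{0,0} = 1
G(6) = mex{1,0} = 2
G(7) = mex{1,0} = 2
G(8) = mex{1,1} = 0
G(9) = mex{2,1} = 0
G(10) = mex{2,1} = 0
G(11) = mex{0,2} = 1
G(12) = mex{0,2} = 1
G(13) = mex{0,0} = 1
G(14) = mex{1,0} = 2
G(15) = mex{1,0} = 2
G(16) = mex{1,1} = 0
G(17) = mex{2,1} = 0
G(18) = mex{2,1} = 0
G(19) = mex{0,2} = 1
G(20) = mex{0,2} = 1
G(21) = mex{0,0} = 1
G(22) = mex{1,0} = 2
G(23) = mex{1,0} = 2
G(24) = mex{1,1} = 0
P-positions are exactly the n with G(n) = 0.

0, 1, 2, 8, 9, 10, 16, 17, 18, 24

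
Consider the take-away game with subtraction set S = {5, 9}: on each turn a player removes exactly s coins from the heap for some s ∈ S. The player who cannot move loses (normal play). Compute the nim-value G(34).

1

n :  0  1  2  3  4  5  6  7  8  9 10 11 12 13 14 15 16 17 18 19 20 21 22 23 24 25 26 27 28 29 30 31 32 33 34
G :  0  0  0  0  0  1  1  1  1  1  2  2  2  2  0  0  0  0  0  1  1  1  1  1  2  2  2  2  0  0  0  0  0  1  1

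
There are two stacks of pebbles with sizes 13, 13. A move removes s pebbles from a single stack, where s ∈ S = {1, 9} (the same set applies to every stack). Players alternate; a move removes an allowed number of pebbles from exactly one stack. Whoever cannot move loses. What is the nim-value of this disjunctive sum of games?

All stacks use S = {1, 9}:
n :  0  1  2  3  4  5  6  7  8  9 10 11 12 13
G :  0  1  0  1  0  1  0  1  0  1  0  1  0  1
Stack A: G(13) = 1.
Stack B: G(13) = 1.
Combined Grundy value = 1 ⊕ 1 = 0.

0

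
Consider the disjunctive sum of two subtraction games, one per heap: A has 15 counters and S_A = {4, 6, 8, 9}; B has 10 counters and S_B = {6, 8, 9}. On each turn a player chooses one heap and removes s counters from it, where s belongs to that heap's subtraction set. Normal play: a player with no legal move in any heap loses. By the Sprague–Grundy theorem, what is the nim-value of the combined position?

Heap A, S = {4, 6, 8, 9}:
G(0) = 0
G(1) = mex{} = 0
G(2) = mex{} = 0
G(3) = mex{} = 0
G(4) = mex{0} = 1
G(5) = mex{0} = 1
G(6) = mex{0,0} = 1
G(7) = mex{0,0} = 1
G(8) = mex{1,0,0} = 2
G(9) = mex{1,0,0,0} = 2
G(10) = mex{1,1,0,0} = 2
G(11) = mex{1,1,0,0} = 2
G(12) = mex{2,1,1,0} = 3
G(13) = mex{2,1,1,1} = 0
G(14) = mex{2,2,1,1} = 0
G(15) = mex{2,2,1,1} = 0
G_A(15) = 0.
Heap B, S = {6, 8, 9}:
G(0) = 0
G(1) = mex{} = 0
G(2) = mex{} = 0
G(3) = mex{} = 0
G(4) = mex{} = 0
G(5) = mex{} = 0
G(6) = mex{0} = 1
G(7) = mex{0} = 1
G(8) = mex{0,0} = 1
G(9) = mex{0,0,0} = 1
G(10) = mex{0,0,0} = 1
G_B(10) = 1.
Combined Grundy value = 0 ⊕ 1 = 1.

1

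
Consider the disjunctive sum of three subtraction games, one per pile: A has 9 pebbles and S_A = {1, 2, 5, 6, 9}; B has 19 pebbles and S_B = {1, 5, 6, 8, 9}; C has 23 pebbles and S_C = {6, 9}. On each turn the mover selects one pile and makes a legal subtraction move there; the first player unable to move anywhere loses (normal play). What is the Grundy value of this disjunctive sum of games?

Pile A, S = {1, 2, 5, 6, 9}:
n : 0 1 2 3 4 5 6 7 8 9
G : 0 1 2 0 1 2 3 0 1 2
G_A(9) = 2.
Pile B, S = {1, 5, 6, 8, 9}:
G(0) = 0
G(1) = mex{0} = 1
G(2) = mex{1} = 0
G(3) = mex{0} = 1
G(4) = mex{1} = 0
G(5) = mex{0,0} = 1
G(6) = mex{1,1,0} = 2
G(7) = mex{2,0,1} = 3
G(8) = mex{3,1,0,0} = 2
G(9) = mex{2,0,1,1,0} = 3
G(10) = mex{3,1,0,0,1} = 2
G(11) = mex{2,2,1,1,0} = 3
G(12) = mex{3,3,2,0,1} = 4
G(13) = mex{4,2,3,1,0} = 5
G(14) = mex{5,3,2,2,1} = 0
G(15) = mex{0,2,3,3,2} = 1
G(16) = mex{1,3,2,2,3} = 0
G(17) = mex{0,4,3,3,2} = 1
G(18) = mex{1,5,4,2,3} = 0
G(19) = mex{0,0,5,3,2} = 1
G_B(19) = 1.
Pile C, S = {6, 9}:
n :  0  1  2  3  4  5  6  7  8  9 10 11 12 13 14 15 16 17 18 19 20 21 22 23
G :  0  0  0  0  0  0  1  1  1  1  1  1  2  2  2  0  0  0  0  0  0  1  1  1
G_C(23) = 1.
Combined Grundy value = 2 ⊕ 1 ⊕ 1 = 2.

2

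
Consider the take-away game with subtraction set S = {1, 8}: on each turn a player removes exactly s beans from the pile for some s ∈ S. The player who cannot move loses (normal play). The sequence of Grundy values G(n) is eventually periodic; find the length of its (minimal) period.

n :  0  1  2  3  4  5  6  7  8  9 10 11 12 13 14 15 16 17 18 19
G :  0  1  0  1  0  1  0  1  2  0  1  0  1  0  1  0  1  2  0  1
G(n+9) = G(n) holds for n = 0,…,7 (a full window of length max(S) = 8), so the sequence is purely periodic with period 9.

9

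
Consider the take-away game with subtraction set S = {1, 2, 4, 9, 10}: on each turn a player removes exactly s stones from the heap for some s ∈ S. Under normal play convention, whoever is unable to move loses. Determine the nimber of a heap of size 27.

G(0) = 0
G(1) = mex{0} = 1
G(2) = mex{1,0} = 2
G(3) = mex{2,1} = 0
G(4) = mex{0,2,0} = 1
G(5) = mex{1,0,1} = 2
G(6) = mex{2,1,2} = 0
G(7) = mex{0,2,0} = 1
G(8) = mex{1,0,1} = 2
G(9) = mex{2,1,2,0} = 3
G(10) = mex{3,2,0,1,0} = 4
G(11) = mex{4,3,1,2,1} = 0
G(12) = mex{0,4,2,0,2} = 1
G(13) = mex{1,0,3,1,0} = 2
G(14) = mex{2,1,4,2,1} = 0
G(15) = mex{0,2,0,0,2} = 1
G(16) = mex{1,0,1,1,0} = 2
G(17) = mex{2,1,2,2,1} = 0
G(18) = mex{0,2,0,3,2} = 1
G(19) = mex{1,0,1,4,3} = 2
G(20) = mex{2,1,2,0,4} = 3
G(21) = mex{3,2,0,1,0} = 4
G(22) = mex{4,3,1,2,1} = 0
G(23) = mex{0,4,2,0,2} = 1
G(24) = mex{1,0,3,1,0} = 2
G(25) = mex{2,1,4,2,1} = 0
G(26) = mex{0,2,0,0,2} = 1
G(27) = mex{1,0,1,1,0} = 2

2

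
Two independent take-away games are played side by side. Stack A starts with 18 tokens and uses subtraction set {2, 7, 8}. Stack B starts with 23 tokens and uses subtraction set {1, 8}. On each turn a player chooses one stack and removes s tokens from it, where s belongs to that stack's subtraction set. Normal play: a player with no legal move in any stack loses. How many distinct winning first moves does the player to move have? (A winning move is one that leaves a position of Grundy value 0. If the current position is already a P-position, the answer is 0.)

1

Stack A, S = {2, 7, 8}:
n :  0  1  2  3  4  5  6  7  8  9 10 11 12 13 14 15 16 17 18
G :  0  0  1  1  0  0  1  1  2  2  0  3  1  2  0  0  1  1  2
G_A(18) = 2.
Stack B, S = {1, 8}:
G(0) = 0
G(1) = mex{0} = 1
G(2) = mex{1} = 0
G(3) = mex{0} = 1
G(4) = mex{1} = 0
G(5) = mex{0} = 1
G(6) = mex{1} = 0
G(7) = mex{0} = 1
G(8) = mex{1,0} = 2
G(9) = mex{2,1} = 0
G(10) = mex{0,0} = 1
G(11) = mex{1,1} = 0
G(12) = mex{0,0} = 1
G(13) = mex{1,1} = 0
G(14) = mex{0,0} = 1
G(15) = mex{1,1} = 0
G(16) = mex{0,2} = 1
G(17) = mex{1,0} = 2
G(18) = mex{2,1} = 0
G(19) = mex{0,0} = 1
G(20) = mex{1,1} = 0
G(21) = mex{0,0} = 1
G(22) = mex{1,1} = 0
G(23) = mex{0,0} = 1
G_B(23) = 1.
Combined Grundy value = 2 ⊕ 1 = 3.
A winning move leaves total XOR = 0, i.e. changes one component's Grundy value g to g ⊕ X where X is the current total.
Stack A: need g' = 2⊕3 = 1. Options: 18−2→G=1, 18−7→G=3, 18−8→G=0. Hits: 1.
Stack B: need g' = 1⊕3 = 2. Options: 23−1→G=0, 23−8→G=0. Hits: 0.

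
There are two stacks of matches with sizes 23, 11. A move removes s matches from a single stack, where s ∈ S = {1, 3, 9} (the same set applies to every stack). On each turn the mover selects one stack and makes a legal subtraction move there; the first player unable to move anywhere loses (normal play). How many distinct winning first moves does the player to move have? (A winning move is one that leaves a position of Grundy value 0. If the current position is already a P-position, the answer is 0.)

All stacks use S = {1, 3, 9}:
n :  0  1  2  3  4  5  6  7  8  9 10 11 12 13 14 15 16 17 18 19 20 21 22 23
G :  0  1  0  1  0  1  0  1  0  1  0  1  0  1  0  1  0  1  0  1  0  1  0  1
Stack A: G(23) = 1.
Stack B: G(11) = 1.
Combined Grundy value = 1 ⊕ 1 = 0.
A winning move leaves total XOR = 0, i.e. changes one component's Grundy value g to g ⊕ X where X is the current total.
Stack A: target g' = 1⊕0 = 1, but every legal move changes the Grundy value (mex property), so 0 moves.
Stack B: target g' = 1⊕0 = 1, but every legal move changes the Grundy value (mex property), so 0 moves.

0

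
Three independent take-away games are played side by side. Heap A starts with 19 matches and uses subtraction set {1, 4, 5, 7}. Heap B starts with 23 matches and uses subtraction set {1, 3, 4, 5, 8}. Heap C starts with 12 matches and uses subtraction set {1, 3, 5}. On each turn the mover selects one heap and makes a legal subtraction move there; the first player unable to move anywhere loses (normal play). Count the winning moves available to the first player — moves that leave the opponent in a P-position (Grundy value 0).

Heap A, S = {1, 4, 5, 7}:
G(0) = 0
G(1) = mex{0} = 1
G(2) = mex{1} = 0
G(3) = mex{0} = 1
G(4) = mex{1,0} = 2
G(5) = mex{2,1,0} = 3
G(6) = mex{3,0,1} = 2
G(7) = mex{2,1,0,0} = 3
G(8) = mex{3,2,1,1} = 0
G(9) = mex{0,3,2,0} = 1
G(10) = mex{1,2,3,1} = 0
G(11) = mex{0,3,2,2} = 1
G(12) = mex{1,0,3,3} = 2
G(13) = mex{2,1,0,2} = 3
G(14) = mex{3,0,1,3} = 2
G(15) = mex{2,1,0,0} = 3
G(16) = mex{3,2,1,1} = 0
G(17) = mex{0,3,2,0} = 1
G(18) = mex{1,2,3,1} = 0
G(19) = mex{0,3,2,2} = 1
G_A(19) = 1.
Heap B, S = {1, 3, 4, 5, 8}:
n :  0  1  2  3  4  5  6  7  8  9 10 11 12 13 14 15 16 17 18 19 20 21 22 23
G :  0  1  0  1  2  3  2  3  4  0  1  0  1  2  3  2  3  4  0  1  0  1  2  3
G_B(23) = 3.
Heap C, S = {1, 3, 5}:
n :  0  1  2  3  4  5  6  7  8  9 10 11 12
G :  0  1  0  1  0  1  0  1  0  1  0  1  0
G_C(12) = 0.
Combined Grundy value = 1 ⊕ 3 ⊕ 0 = 2.
A winning move leaves total XOR = 0, i.e. changes one component's Grundy value g to g ⊕ X where X is the current total.
Heap A: need g' = 1⊕2 = 3. Options: 19−1→G=0, 19−4→G=3, 19−5→G=2, 19−7→G=2. Hits: 1.
Heap B: need g' = 3⊕2 = 1. Options: 23−1→G=2, 23−3→G=0, 23−4→G=1, 23−5→G=0, 23−8→G=2. Hits: 1.
Heap C: need g' = 0⊕2 = 2. Options: 12−1→G=1, 12−3→G=1, 12−5→G=1. Hits: 0.

2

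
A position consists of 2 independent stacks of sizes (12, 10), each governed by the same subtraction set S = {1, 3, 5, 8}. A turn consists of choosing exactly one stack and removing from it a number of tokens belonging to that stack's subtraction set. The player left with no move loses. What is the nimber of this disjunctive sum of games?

0

All stacks use S = {1, 3, 5, 8}:
n :  0  1  2  3  4  5  6  7  8  9 10 11 12
G :  0  1  0  1  0  1  0  1  2  3  2  3  2
Stack A: G(12) = 2.
Stack B: G(10) = 2.
Combined Grundy value = 2 ⊕ 2 = 0.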